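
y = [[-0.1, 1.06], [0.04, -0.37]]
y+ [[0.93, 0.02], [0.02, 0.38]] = [[0.83, 1.08], [0.06, 0.01]]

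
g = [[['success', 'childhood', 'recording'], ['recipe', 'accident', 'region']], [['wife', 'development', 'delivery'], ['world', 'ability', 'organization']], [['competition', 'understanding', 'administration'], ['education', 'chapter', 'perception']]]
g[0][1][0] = 'recipe'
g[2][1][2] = 'perception'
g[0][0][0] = 'success'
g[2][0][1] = 'understanding'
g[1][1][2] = 'organization'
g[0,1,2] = 'region'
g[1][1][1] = 'ability'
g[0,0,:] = ['success', 'childhood', 'recording']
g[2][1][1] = 'chapter'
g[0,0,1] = 'childhood'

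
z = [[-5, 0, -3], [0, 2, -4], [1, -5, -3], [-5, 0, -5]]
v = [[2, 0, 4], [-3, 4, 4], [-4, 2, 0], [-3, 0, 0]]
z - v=[[-7, 0, -7], [3, -2, -8], [5, -7, -3], [-2, 0, -5]]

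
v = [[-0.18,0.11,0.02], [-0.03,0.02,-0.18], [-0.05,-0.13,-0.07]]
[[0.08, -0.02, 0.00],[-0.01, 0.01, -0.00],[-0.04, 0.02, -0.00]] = v @[[-0.22, 0.05, -0.00],[0.32, -0.11, 0.01],[0.13, -0.10, 0.02]]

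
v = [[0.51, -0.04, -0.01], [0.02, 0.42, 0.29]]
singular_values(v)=[0.52, 0.5]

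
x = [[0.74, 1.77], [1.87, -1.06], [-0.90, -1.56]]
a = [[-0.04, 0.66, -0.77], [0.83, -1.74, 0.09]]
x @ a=[[1.44, -2.59, -0.41], [-0.95, 3.08, -1.54], [-1.26, 2.12, 0.55]]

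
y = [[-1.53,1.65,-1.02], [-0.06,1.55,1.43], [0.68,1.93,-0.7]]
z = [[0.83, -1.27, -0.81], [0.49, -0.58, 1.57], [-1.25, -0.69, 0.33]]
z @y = [[-1.74, -2.16, -2.1],[0.35, 2.94, -2.43],[2.18, -2.50, 0.06]]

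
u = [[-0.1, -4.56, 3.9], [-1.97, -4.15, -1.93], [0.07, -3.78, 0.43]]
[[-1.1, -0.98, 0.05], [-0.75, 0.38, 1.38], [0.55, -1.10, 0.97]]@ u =[[2.04, 8.89, -2.38],[-0.58, -3.37, -3.06],[2.18, -1.61, 4.69]]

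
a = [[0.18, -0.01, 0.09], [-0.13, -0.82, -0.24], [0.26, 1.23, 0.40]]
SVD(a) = [[-0.03, -0.98, -0.2], [0.55, -0.19, 0.82], [-0.84, -0.08, 0.54]] @ diag([1.5774471921973177, 0.199123477820389, 0.0031931817223934985]) @ [[-0.19, -0.94, -0.3],[-0.87, 0.30, -0.39],[-0.45, -0.19, 0.87]]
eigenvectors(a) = [[-0.11,-0.74,-0.46], [-0.57,0.23,-0.18], [0.81,-0.63,0.87]]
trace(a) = -0.24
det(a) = -0.00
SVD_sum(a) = [[0.01, 0.05, 0.02],  [-0.16, -0.81, -0.26],  [0.25, 1.24, 0.39]] + [[0.17, -0.06, 0.08],[0.03, -0.01, 0.01],[0.01, -0.00, 0.01]] + [[0.00, 0.00, -0.00], [-0.0, -0.0, 0.0], [-0.0, -0.00, 0.00]]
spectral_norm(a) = 1.58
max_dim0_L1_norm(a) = 2.06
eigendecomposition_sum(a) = [[-0.01, -0.15, -0.04], [-0.07, -0.77, -0.2], [0.10, 1.09, 0.28]] + [[0.19,0.15,0.13], [-0.06,-0.05,-0.04], [0.16,0.13,0.11]] + [[0.00, -0.01, -0.00],[0.00, -0.00, -0.0],[-0.0, 0.01, 0.01]]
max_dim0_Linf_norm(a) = 1.23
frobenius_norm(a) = 1.59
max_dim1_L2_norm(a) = 1.32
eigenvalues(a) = [-0.51, 0.26, 0.01]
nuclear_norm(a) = 1.78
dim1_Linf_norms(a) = [0.18, 0.82, 1.23]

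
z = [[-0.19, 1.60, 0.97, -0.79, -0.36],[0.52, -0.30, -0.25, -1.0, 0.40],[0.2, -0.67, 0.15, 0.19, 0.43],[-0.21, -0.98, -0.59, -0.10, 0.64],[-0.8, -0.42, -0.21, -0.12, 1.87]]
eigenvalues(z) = [-1.65, 1.91, -0.43, 1.1, 0.5]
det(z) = 0.75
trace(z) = 1.43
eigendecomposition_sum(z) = [[-0.46, 0.86, 0.42, 0.25, -0.24], [0.45, -0.84, -0.41, -0.24, 0.23], [0.19, -0.36, -0.18, -0.1, 0.10], [0.31, -0.57, -0.28, -0.17, 0.16], [-0.03, 0.05, 0.03, 0.02, -0.02]] + [[0.18, 0.20, 0.15, -0.14, -0.27], [0.00, 0.0, 0.00, -0.00, -0.00], [-0.30, -0.33, -0.25, 0.23, 0.45], [-0.30, -0.33, -0.25, 0.23, 0.45], [-1.16, -1.28, -0.97, 0.9, 1.74]] + [[-0.19, 0.03, 0.01, -0.33, 0.06], [-0.11, 0.02, 0.01, -0.19, 0.03], [0.06, -0.01, -0.00, 0.10, -0.02], [-0.16, 0.03, 0.01, -0.29, 0.05], [-0.09, 0.02, 0.00, -0.16, 0.03]] + [[0.33, 0.49, 0.53, -0.54, 0.06], [0.31, 0.45, 0.49, -0.5, 0.05], [0.08, 0.11, 0.13, -0.13, 0.01], [-0.07, -0.1, -0.11, 0.11, -0.01], [0.52, 0.77, 0.84, -0.86, 0.09]] + [[-0.05, 0.03, -0.14, -0.03, 0.04], [-0.13, 0.07, -0.34, -0.07, 0.09], [0.17, -0.09, 0.45, 0.09, -0.11], [0.02, -0.01, 0.04, 0.01, -0.01], [-0.04, 0.02, -0.12, -0.02, 0.03]]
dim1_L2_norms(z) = [2.07, 1.26, 0.86, 1.33, 2.09]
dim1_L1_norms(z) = [3.91, 2.47, 1.64, 2.52, 3.42]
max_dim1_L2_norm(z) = 2.09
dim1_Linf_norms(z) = [1.6, 1.0, 0.67, 0.98, 1.87]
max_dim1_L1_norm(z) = 3.91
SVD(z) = [[0.61, 0.66, -0.07, -0.09, -0.42], [-0.14, 0.19, -0.94, -0.03, 0.25], [-0.24, -0.08, -0.03, -0.93, -0.27], [-0.46, -0.04, -0.16, 0.36, -0.79], [-0.58, 0.72, 0.29, 0.01, 0.24]] @ diag([2.786878148161521, 1.7681523156267984, 1.2251469518087101, 0.5529704380806948, 0.22402280492411494]) @ [[0.12, 0.67, 0.35, -0.10, -0.63], [-0.35, 0.45, 0.26, -0.46, 0.63], [-0.56, 0.19, 0.16, 0.79, 0.07], [-0.47, 0.23, -0.79, -0.20, -0.25], [0.58, 0.50, -0.40, 0.34, 0.37]]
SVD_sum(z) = [[0.20, 1.15, 0.6, -0.17, -1.08], [-0.04, -0.26, -0.14, 0.04, 0.24], [-0.08, -0.45, -0.24, 0.07, 0.42], [-0.15, -0.87, -0.46, 0.13, 0.81], [-0.19, -1.09, -0.57, 0.16, 1.02]] + [[-0.41, 0.53, 0.3, -0.54, 0.74],[-0.11, 0.15, 0.09, -0.15, 0.21],[0.05, -0.07, -0.04, 0.07, -0.09],[0.02, -0.03, -0.02, 0.03, -0.05],[-0.44, 0.57, 0.33, -0.58, 0.8]] + [[0.05, -0.02, -0.01, -0.07, -0.01], [0.64, -0.22, -0.19, -0.91, -0.08], [0.02, -0.01, -0.01, -0.03, -0.0], [0.11, -0.04, -0.03, -0.16, -0.01], [-0.20, 0.07, 0.06, 0.28, 0.02]] + [[0.02, -0.01, 0.04, 0.01, 0.01], [0.01, -0.00, 0.01, 0.00, 0.00], [0.24, -0.12, 0.4, 0.10, 0.13], [-0.09, 0.05, -0.15, -0.04, -0.05], [-0.0, 0.00, -0.0, -0.00, -0.00]] + [[-0.05, -0.05, 0.04, -0.03, -0.03], [0.03, 0.03, -0.02, 0.02, 0.02], [-0.03, -0.03, 0.02, -0.02, -0.02], [-0.1, -0.09, 0.07, -0.06, -0.07], [0.03, 0.03, -0.02, 0.02, 0.02]]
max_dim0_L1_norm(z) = 3.97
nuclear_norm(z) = 6.56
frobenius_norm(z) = 3.57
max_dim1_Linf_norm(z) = 1.87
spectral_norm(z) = 2.79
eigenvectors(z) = [[0.62, -0.14, 0.65, -0.47, 0.24], [-0.61, -0.00, 0.37, -0.44, 0.57], [-0.26, 0.24, -0.20, -0.11, -0.76], [-0.41, 0.24, 0.56, 0.1, -0.07], [0.04, 0.93, 0.30, -0.75, 0.19]]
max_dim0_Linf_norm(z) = 1.87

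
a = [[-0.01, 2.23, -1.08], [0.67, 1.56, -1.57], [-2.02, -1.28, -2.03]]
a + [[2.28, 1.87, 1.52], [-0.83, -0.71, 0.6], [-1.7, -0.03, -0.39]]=[[2.27, 4.10, 0.44], [-0.16, 0.85, -0.97], [-3.72, -1.31, -2.42]]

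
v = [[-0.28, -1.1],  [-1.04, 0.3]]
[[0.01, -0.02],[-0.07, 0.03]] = v@[[0.06,-0.02], [-0.02,0.02]]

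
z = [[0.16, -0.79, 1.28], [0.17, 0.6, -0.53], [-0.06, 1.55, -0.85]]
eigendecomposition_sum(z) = [[(0.23-0j),(0.38+0j),(0.07+0j)],  [0.10-0.00j,0.16+0.00j,0.03+0.00j],  [(0.11-0j),(0.17+0j),(0.03+0j)]] + [[(-0.03+0.19j), (-0.58-0.58j), (0.6+0.12j)], [0.04-0.09j, (0.22+0.35j), (-0.28-0.12j)], [-0.08-0.14j, 0.69+0.04j, (-0.44+0.26j)]] + [[-0.03-0.19j,-0.58+0.58j,(0.6-0.12j)],  [0.04+0.09j,(0.22-0.35j),-0.28+0.12j],  [(-0.08+0.14j),(0.69-0.04j),(-0.44-0.26j)]]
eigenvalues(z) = [(0.42+0j), (-0.26+0.8j), (-0.26-0.8j)]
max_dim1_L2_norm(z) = 1.77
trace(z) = -0.09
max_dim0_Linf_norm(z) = 1.55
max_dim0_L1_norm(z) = 2.94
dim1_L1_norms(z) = [2.23, 1.3, 2.46]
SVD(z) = [[-0.6, -0.78, -0.18], [0.33, -0.04, -0.94], [0.72, -0.63, 0.28]] @ diag([2.3861850008552614, 0.5909040721588942, 0.20845507717351566]) @ [[-0.03, 0.75, -0.66], [-0.16, -0.65, -0.74], [-0.99, 0.08, 0.14]]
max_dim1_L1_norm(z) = 2.46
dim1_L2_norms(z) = [1.51, 0.82, 1.77]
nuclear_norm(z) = 3.19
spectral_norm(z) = 2.39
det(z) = 0.29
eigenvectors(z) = [[(0.85+0j), (-0.72+0j), -0.72-0.00j], [(0.35+0j), 0.35+0.08j, 0.35-0.08j], [0.39+0.00j, 0.45-0.40j, 0.45+0.40j]]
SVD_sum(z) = [[0.05,-1.09,0.94], [-0.03,0.60,-0.52], [-0.06,1.30,-1.13]] + [[0.07,0.30,0.34], [0.00,0.02,0.02], [0.06,0.24,0.28]] + [[0.04,-0.0,-0.01], [0.19,-0.02,-0.03], [-0.06,0.00,0.01]]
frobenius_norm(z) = 2.47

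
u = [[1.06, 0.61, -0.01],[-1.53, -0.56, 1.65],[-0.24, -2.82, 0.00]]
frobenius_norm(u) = 3.86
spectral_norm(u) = 3.15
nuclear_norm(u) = 5.96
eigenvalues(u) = [(0.87+0j), (-0.19+2.3j), (-0.19-2.3j)]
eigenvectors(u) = [[(-0.81+0j),-0.13+0.06j,-0.13-0.06j],[(0.24+0j),(0.06-0.63j),(0.06+0.63j)],[(-0.54+0j),(0.76+0j),(0.76-0j)]]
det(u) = 4.65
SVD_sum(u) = [[0.39, 0.85, -0.25], [-0.61, -1.34, 0.39], [-1.04, -2.26, 0.66]] + [[0.23, -0.17, -0.24],[-1.06, 0.81, 1.10],[0.72, -0.54, -0.74]] + [[0.44, -0.06, 0.47], [0.15, -0.02, 0.16], [0.08, -0.01, 0.08]]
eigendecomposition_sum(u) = [[0.81+0.00j, (0.08-0j), 0.14+0.00j], [(-0.24+0j), -0.02+0.00j, -0.04+0.00j], [(0.54+0j), (0.05-0j), (0.09+0j)]] + [[0.13+0.10j, (0.27-0.08j), -0.07-0.18j], [(-0.65+0.26j), (-0.27+1.16j), 0.84+0.12j], [(-0.39-0.75j), (-1.44-0.19j), (-0.05+1.03j)]] + [[(0.13-0.1j), 0.27+0.08j, (-0.07+0.18j)], [(-0.65-0.26j), -0.27-1.16j, 0.84-0.12j], [-0.39+0.75j, (-1.44+0.19j), -0.05-1.03j]]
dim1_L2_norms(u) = [1.22, 2.32, 2.83]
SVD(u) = [[-0.31, -0.18, -0.94],[0.49, 0.82, -0.31],[0.82, -0.55, -0.16]] @ diag([3.1472353556657717, 2.119430870396977, 0.6969378750330979]) @ [[-0.40, -0.88, 0.26], [-0.61, 0.47, 0.64], [-0.68, 0.1, -0.73]]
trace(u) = 0.50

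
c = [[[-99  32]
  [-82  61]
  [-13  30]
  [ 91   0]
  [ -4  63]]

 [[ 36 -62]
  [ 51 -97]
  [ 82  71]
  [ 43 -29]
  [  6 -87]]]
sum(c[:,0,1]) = -30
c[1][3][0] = 43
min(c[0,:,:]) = -99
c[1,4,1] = -87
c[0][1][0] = -82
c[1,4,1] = -87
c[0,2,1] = 30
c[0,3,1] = 0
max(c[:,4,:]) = 63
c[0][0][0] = -99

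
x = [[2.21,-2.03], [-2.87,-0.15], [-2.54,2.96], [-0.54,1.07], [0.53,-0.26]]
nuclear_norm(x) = 7.57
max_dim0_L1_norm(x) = 8.69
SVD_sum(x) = [[2.35,  -1.85], [-1.7,  1.34], [-3.01,  2.36], [-0.85,  0.67], [0.45,  -0.36]] + [[-0.14, -0.18], [-1.17, -1.49], [0.47, 0.60], [0.31, 0.40], [0.08, 0.10]]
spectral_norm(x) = 5.46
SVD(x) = [[-0.55,-0.11], [0.40,-0.89], [0.70,0.36], [0.2,0.24], [-0.11,0.06]] @ diag([5.457585463322525, 2.1159775307244315]) @ [[-0.79, 0.62], [0.62, 0.79]]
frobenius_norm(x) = 5.85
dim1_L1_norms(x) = [4.24, 3.02, 5.5, 1.61, 0.79]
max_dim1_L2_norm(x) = 3.9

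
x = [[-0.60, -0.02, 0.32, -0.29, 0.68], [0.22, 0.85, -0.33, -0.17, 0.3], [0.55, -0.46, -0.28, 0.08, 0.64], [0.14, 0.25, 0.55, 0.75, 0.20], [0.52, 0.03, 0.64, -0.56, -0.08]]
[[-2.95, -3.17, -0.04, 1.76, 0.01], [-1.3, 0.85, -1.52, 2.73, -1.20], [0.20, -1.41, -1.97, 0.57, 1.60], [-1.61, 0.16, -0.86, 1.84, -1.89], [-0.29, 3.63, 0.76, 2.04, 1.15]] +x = [[-3.55, -3.19, 0.28, 1.47, 0.69], [-1.08, 1.7, -1.85, 2.56, -0.9], [0.75, -1.87, -2.25, 0.65, 2.24], [-1.47, 0.41, -0.31, 2.59, -1.69], [0.23, 3.66, 1.40, 1.48, 1.07]]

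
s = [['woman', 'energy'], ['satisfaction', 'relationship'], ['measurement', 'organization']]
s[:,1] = ['energy', 'relationship', 'organization']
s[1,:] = ['satisfaction', 'relationship']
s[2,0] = 'measurement'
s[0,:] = ['woman', 'energy']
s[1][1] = 'relationship'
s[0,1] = 'energy'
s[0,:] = ['woman', 'energy']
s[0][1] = 'energy'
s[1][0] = 'satisfaction'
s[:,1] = ['energy', 'relationship', 'organization']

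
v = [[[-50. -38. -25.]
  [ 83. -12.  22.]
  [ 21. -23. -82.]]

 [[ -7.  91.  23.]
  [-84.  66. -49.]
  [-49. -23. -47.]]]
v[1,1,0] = -84.0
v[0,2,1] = -23.0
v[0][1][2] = 22.0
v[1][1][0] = -84.0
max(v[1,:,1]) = 91.0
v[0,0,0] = -50.0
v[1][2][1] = -23.0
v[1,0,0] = -7.0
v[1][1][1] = 66.0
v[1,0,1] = 91.0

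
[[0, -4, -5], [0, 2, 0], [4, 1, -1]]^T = [[0, 0, 4], [-4, 2, 1], [-5, 0, -1]]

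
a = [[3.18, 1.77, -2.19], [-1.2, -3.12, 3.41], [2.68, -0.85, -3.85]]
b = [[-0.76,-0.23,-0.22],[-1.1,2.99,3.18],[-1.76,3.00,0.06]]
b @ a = [[-2.73, -0.44, 1.73], [1.44, -13.98, 0.36], [-9.04, -12.53, 13.85]]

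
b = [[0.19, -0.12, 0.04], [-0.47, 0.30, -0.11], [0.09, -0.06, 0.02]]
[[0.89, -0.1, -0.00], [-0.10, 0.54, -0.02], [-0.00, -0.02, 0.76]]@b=[[0.22,  -0.14,  0.05], [-0.27,  0.18,  -0.06], [0.08,  -0.05,  0.02]]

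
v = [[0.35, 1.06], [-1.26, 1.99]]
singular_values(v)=[2.47, 0.82]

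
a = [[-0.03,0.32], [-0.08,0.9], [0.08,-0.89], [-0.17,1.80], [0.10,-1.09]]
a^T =[[-0.03, -0.08, 0.08, -0.17, 0.10], [0.32, 0.9, -0.89, 1.80, -1.09]]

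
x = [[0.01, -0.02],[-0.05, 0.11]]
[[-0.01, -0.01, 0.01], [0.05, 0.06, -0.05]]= x @ [[-1.11, -0.51, 0.52],[-0.04, 0.31, -0.23]]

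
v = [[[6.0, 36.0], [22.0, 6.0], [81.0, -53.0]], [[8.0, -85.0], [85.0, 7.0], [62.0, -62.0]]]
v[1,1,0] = 85.0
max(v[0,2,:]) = 81.0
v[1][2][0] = 62.0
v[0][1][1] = 6.0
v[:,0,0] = [6.0, 8.0]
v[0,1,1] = 6.0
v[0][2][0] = 81.0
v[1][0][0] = 8.0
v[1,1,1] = 7.0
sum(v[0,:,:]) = 98.0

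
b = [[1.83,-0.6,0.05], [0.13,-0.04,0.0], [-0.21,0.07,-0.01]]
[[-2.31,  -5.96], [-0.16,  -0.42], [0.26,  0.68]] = b@[[-0.24, -3.32], [3.21, -0.2], [1.13, -0.08]]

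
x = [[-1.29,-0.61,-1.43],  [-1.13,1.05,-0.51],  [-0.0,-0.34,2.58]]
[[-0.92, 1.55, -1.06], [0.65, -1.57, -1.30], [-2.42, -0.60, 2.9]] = x@[[0.96, 0.07, 0.02], [1.28, -1.64, -0.72], [-0.77, -0.45, 1.03]]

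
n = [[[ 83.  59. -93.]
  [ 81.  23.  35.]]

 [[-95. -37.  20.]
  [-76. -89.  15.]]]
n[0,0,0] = 83.0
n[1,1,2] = 15.0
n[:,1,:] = [[81.0, 23.0, 35.0], [-76.0, -89.0, 15.0]]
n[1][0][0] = -95.0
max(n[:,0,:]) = 83.0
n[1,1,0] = -76.0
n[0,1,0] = 81.0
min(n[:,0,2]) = -93.0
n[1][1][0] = -76.0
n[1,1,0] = -76.0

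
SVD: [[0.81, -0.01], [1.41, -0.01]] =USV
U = [[-0.50, -0.87],  [-0.87, 0.5]]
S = [1.63, 0.0]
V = [[-1.0,0.01], [0.01,1.0]]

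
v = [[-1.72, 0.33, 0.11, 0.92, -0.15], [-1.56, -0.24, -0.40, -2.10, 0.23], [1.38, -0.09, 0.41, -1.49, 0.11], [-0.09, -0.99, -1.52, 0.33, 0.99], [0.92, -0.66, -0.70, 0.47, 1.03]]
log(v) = [[1.68, 2.02, 3.17, 4.61, -1.97], [1.35, 0.32, 4.94, 4.64, -3.02], [-2.76, -0.82, -3.71, -4.26, 1.83], [-1.31, -0.25, -0.94, -0.02, 0.56], [-0.42, -1.32, -0.95, -0.49, 0.01]]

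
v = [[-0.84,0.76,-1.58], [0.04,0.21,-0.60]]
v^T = [[-0.84,  0.04], [0.76,  0.21], [-1.58,  -0.60]]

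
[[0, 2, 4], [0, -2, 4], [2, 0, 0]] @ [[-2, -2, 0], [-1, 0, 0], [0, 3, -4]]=[[-2, 12, -16], [2, 12, -16], [-4, -4, 0]]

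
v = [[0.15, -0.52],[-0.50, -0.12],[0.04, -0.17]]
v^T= [[0.15, -0.5, 0.04], [-0.52, -0.12, -0.17]]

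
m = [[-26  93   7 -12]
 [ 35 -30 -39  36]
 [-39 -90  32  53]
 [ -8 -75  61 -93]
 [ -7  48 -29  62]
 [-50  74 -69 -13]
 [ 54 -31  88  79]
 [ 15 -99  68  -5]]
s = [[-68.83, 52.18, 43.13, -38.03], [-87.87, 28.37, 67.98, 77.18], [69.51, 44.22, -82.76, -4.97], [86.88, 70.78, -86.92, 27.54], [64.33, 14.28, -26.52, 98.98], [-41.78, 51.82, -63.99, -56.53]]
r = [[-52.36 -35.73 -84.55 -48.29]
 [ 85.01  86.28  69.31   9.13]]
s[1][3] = 77.18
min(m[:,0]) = -50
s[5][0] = -41.78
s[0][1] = 52.18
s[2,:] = [69.51, 44.22, -82.76, -4.97]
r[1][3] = 9.13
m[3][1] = -75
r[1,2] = 69.31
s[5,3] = -56.53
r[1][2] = 69.31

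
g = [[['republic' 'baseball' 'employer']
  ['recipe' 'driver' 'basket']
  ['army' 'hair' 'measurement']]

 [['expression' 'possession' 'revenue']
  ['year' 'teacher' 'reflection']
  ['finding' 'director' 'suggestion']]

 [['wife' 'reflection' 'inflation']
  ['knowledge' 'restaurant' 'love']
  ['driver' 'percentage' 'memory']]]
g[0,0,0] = 'republic'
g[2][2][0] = 'driver'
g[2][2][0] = 'driver'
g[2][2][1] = 'percentage'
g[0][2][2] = 'measurement'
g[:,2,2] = ['measurement', 'suggestion', 'memory']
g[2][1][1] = 'restaurant'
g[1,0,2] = 'revenue'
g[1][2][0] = 'finding'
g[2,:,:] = [['wife', 'reflection', 'inflation'], ['knowledge', 'restaurant', 'love'], ['driver', 'percentage', 'memory']]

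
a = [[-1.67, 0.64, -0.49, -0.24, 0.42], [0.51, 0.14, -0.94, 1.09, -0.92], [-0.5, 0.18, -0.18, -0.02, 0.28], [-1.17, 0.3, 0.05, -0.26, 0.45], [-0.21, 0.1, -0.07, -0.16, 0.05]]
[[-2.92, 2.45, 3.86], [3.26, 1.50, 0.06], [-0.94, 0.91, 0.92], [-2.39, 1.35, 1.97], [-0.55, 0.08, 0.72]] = a @ [[1.26, -1.71, -1.58], [-0.35, -1.0, 1.12], [-0.29, -1.03, -1.32], [1.38, 1.68, -1.50], [-0.97, 0.31, -1.2]]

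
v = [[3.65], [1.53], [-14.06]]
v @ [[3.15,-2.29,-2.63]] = [[11.50, -8.36, -9.6], [4.82, -3.50, -4.02], [-44.29, 32.2, 36.98]]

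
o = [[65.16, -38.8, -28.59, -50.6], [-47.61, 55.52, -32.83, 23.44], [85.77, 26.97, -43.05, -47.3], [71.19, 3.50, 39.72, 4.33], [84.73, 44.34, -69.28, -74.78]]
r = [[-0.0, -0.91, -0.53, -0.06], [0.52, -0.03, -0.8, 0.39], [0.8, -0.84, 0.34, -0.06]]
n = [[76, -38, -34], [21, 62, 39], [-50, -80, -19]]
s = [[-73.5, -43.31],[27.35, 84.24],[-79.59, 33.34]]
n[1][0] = 21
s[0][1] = -43.31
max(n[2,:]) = -19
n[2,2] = -19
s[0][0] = -73.5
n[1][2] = 39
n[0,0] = 76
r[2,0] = 0.803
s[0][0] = -73.5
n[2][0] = -50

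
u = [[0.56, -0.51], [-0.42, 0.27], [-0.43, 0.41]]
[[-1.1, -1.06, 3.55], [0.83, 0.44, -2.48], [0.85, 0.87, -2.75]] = u@[[-1.99, 0.94, 4.87], [-0.02, 3.11, -1.61]]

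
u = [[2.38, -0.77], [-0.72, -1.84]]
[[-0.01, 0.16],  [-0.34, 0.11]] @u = [[-0.14, -0.29], [-0.89, 0.06]]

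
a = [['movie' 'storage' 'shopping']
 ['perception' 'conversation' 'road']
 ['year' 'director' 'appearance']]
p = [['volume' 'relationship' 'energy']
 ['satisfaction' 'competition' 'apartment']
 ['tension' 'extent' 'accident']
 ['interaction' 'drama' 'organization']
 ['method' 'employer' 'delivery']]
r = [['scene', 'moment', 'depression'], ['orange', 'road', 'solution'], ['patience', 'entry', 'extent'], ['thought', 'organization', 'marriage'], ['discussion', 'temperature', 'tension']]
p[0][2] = 'energy'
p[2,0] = 'tension'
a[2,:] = ['year', 'director', 'appearance']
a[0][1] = 'storage'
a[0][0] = 'movie'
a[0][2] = 'shopping'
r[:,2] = ['depression', 'solution', 'extent', 'marriage', 'tension']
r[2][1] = 'entry'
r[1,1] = 'road'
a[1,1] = 'conversation'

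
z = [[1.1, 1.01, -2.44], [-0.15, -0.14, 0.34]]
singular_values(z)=[2.89, 0.0]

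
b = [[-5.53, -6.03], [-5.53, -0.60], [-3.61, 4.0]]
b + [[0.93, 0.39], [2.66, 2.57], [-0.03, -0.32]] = [[-4.60, -5.64], [-2.87, 1.97], [-3.64, 3.68]]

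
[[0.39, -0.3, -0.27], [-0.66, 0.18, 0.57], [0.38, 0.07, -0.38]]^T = [[0.39, -0.66, 0.38], [-0.30, 0.18, 0.07], [-0.27, 0.57, -0.38]]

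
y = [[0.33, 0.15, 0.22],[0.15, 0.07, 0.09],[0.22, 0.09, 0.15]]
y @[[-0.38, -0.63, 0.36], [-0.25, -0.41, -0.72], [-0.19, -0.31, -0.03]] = [[-0.20,-0.34,0.00], [-0.09,-0.15,0.00], [-0.13,-0.22,0.01]]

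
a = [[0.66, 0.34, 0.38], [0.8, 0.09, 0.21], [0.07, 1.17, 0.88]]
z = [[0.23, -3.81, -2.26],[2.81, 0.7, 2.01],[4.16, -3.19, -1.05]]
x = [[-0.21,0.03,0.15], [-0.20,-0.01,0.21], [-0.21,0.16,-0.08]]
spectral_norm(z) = 6.36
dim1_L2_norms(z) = [4.44, 3.53, 5.35]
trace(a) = 1.63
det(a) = 0.01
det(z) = -14.95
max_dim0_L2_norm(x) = 0.36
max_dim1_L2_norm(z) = 5.35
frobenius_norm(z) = 7.79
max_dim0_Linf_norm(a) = 1.17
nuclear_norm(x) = 0.65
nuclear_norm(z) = 11.36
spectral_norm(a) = 1.63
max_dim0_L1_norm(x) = 0.62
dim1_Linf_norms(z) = [3.81, 2.81, 4.16]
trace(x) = -0.30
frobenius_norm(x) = 0.48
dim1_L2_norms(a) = [0.83, 0.83, 1.47]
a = x @ z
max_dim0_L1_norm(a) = 1.6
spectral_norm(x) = 0.41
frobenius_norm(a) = 1.88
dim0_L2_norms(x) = [0.36, 0.16, 0.27]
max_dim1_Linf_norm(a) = 1.17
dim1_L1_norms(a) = [1.38, 1.1, 2.12]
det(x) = -0.00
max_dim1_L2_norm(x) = 0.29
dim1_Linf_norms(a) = [0.66, 0.8, 1.17]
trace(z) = -0.12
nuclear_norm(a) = 2.57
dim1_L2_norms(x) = [0.26, 0.29, 0.28]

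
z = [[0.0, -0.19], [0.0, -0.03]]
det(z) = 0.000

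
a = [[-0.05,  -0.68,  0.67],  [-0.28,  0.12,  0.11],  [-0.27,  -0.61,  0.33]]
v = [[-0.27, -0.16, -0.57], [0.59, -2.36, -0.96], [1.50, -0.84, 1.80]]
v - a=[[-0.22, 0.52, -1.24], [0.87, -2.48, -1.07], [1.77, -0.23, 1.47]]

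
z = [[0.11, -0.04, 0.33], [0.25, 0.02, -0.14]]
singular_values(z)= [0.36, 0.27]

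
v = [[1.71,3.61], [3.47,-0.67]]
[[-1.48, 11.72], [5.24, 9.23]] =v @ [[1.31, 3.01], [-1.03, 1.82]]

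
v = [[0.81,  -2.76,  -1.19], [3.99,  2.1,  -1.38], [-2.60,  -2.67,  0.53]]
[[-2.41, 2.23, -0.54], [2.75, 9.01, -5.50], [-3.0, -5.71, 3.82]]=v @ [[0.74,2.33,-1.13],[0.62,-0.13,-0.27],[1.09,0.01,0.31]]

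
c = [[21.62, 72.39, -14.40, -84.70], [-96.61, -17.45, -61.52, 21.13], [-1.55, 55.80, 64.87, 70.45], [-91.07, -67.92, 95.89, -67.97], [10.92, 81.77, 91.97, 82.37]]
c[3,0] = -91.07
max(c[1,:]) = 21.13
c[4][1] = 81.77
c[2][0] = -1.55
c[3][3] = -67.97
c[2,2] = 64.87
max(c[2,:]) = 70.45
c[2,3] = 70.45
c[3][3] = -67.97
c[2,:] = [-1.55, 55.8, 64.87, 70.45]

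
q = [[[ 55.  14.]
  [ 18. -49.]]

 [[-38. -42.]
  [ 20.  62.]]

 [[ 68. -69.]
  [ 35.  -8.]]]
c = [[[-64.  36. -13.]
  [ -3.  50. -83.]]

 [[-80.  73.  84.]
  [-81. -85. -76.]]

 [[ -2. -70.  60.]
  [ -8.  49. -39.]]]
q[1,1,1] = 62.0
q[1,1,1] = 62.0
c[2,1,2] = -39.0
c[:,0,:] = [[-64.0, 36.0, -13.0], [-80.0, 73.0, 84.0], [-2.0, -70.0, 60.0]]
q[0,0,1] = 14.0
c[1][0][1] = 73.0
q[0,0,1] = 14.0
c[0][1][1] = 50.0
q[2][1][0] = 35.0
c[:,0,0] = [-64.0, -80.0, -2.0]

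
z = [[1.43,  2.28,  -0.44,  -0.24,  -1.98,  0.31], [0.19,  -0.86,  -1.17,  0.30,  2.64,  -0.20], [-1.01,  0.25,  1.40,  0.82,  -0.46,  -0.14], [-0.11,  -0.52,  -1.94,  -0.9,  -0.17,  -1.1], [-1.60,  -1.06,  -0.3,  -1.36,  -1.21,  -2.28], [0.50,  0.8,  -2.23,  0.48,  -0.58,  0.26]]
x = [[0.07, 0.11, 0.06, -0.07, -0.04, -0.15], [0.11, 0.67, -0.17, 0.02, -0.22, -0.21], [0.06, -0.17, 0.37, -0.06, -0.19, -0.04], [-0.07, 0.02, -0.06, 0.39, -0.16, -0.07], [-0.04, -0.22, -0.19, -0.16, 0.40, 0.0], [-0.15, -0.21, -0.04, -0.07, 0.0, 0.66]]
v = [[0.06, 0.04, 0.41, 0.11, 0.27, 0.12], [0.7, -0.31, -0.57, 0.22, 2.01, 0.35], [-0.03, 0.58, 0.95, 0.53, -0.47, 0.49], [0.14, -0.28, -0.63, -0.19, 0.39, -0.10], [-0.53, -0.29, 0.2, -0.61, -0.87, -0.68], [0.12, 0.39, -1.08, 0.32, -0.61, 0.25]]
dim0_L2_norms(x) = [0.22, 0.76, 0.46, 0.44, 0.52, 0.71]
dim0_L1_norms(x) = [0.5, 1.4, 0.89, 0.77, 1.01, 1.13]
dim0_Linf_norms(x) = [0.15, 0.67, 0.37, 0.39, 0.4, 0.66]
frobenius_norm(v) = 3.45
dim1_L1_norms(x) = [0.5, 1.4, 0.89, 0.77, 1.01, 1.13]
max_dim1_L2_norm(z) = 3.51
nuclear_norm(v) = 5.82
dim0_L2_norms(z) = [2.43, 2.83, 3.51, 1.93, 3.6, 2.58]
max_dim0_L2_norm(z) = 3.6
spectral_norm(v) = 2.67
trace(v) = -0.11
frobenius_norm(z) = 7.04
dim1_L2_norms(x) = [0.22, 0.76, 0.46, 0.44, 0.52, 0.71]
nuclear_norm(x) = 2.57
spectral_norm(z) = 4.31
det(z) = -0.23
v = x @ z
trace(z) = 0.12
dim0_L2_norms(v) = [0.9, 0.87, 1.73, 0.92, 2.37, 0.95]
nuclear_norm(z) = 13.94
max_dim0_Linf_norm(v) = 2.01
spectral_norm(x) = 0.98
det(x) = -0.00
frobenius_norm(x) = 1.35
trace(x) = 2.56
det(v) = 0.00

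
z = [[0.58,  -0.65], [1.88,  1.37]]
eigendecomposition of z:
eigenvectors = [[(0.18-0.47j), 0.18+0.47j], [(-0.86+0j), (-0.86-0j)]]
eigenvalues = [(0.98+1.03j), (0.98-1.03j)]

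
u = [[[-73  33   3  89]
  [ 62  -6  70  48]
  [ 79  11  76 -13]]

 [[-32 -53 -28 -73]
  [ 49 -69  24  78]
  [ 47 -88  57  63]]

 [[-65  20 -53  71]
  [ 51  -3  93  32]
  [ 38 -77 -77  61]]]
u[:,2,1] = [11, -88, -77]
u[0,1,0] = 62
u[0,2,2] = 76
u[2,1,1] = -3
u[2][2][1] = -77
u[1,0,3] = -73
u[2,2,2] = -77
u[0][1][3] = 48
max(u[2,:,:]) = 93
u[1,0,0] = -32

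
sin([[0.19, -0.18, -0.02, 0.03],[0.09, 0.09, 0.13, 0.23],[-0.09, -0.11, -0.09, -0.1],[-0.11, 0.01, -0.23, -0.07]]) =[[0.19, -0.18, -0.02, 0.03], [0.09, 0.09, 0.13, 0.23], [-0.09, -0.11, -0.09, -0.1], [-0.11, 0.01, -0.23, -0.07]]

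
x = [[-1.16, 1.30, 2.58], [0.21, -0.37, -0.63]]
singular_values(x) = [3.2, 0.09]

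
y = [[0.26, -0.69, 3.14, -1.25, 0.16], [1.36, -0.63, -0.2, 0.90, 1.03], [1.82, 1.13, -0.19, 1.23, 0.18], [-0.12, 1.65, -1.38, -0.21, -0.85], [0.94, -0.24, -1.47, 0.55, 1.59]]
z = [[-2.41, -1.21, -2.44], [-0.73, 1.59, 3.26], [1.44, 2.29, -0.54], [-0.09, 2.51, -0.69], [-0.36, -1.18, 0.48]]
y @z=[[4.45, 2.45, -3.64], [-3.56, -2.06, -5.39], [-5.66, 2.03, -1.42], [-2.58, 0.08, 6.15], [-4.83, -5.38, -1.9]]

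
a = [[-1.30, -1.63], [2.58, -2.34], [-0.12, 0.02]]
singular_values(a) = [3.49, 2.08]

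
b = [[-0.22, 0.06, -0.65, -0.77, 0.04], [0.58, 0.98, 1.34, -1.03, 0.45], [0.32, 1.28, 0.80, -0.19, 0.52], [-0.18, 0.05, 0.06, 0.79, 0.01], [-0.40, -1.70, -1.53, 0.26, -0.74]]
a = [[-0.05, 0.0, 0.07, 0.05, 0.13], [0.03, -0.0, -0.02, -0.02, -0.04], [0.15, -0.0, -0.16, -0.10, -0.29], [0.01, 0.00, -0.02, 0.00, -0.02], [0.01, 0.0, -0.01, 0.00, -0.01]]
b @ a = [[-0.09, 0.0, 0.10, 0.05, 0.17], [0.20, 0.0, -0.18, -0.12, -0.34], [0.15, 0.0, -0.13, -0.09, -0.24], [0.03, 0.00, -0.04, -0.02, -0.06], [-0.27, 0.00, 0.25, 0.17, 0.46]]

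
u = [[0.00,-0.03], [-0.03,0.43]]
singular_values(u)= [0.43, 0.0]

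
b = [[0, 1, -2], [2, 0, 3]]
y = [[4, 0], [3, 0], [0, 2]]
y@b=[[0, 4, -8], [0, 3, -6], [4, 0, 6]]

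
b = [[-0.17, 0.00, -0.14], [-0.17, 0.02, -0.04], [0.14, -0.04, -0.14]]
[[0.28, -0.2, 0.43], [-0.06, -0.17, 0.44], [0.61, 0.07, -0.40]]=b@ [[0.91,0.58,-2.81], [-1.30,-2.17,-1.06], [-3.11,0.7,0.36]]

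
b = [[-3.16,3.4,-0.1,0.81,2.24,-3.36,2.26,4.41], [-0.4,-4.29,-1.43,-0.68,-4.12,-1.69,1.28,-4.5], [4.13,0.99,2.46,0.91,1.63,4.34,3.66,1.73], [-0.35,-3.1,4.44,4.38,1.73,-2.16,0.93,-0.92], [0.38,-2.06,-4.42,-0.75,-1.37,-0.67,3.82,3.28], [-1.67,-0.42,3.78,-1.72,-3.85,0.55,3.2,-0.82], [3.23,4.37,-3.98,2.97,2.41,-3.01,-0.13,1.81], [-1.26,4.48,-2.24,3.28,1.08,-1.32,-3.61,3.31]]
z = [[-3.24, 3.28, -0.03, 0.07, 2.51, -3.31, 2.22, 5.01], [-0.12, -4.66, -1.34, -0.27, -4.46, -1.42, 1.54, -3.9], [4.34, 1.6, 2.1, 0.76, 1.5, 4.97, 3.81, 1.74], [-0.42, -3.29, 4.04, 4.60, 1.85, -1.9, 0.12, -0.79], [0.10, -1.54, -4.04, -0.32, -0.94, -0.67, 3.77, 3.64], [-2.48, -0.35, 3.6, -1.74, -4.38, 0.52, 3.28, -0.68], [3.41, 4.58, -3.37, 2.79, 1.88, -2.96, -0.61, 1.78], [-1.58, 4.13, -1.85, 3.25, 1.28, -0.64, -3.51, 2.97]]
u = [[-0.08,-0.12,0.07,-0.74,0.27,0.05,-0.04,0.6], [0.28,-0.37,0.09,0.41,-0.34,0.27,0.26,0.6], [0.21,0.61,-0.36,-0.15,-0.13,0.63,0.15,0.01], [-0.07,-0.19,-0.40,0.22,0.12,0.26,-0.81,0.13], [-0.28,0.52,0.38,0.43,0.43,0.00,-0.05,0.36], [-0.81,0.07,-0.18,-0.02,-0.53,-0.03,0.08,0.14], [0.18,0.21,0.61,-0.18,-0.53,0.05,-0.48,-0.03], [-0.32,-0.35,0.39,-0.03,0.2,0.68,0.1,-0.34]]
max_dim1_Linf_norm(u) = 0.81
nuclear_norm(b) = 53.78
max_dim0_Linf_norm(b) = 4.5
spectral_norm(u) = 1.01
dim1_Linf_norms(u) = [0.74, 0.6, 0.63, 0.81, 0.52, 0.81, 0.61, 0.68]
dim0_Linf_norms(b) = [4.13, 4.48, 4.44, 4.38, 4.12, 4.34, 3.82, 4.5]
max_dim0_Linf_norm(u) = 0.81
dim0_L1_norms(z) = [15.69, 23.43, 20.37, 13.8, 18.8, 16.39, 18.86, 20.51]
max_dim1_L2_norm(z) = 8.42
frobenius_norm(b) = 21.95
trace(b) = 1.75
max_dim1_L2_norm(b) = 8.51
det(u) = -1.01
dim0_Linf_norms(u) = [0.81, 0.61, 0.61, 0.74, 0.53, 0.68, 0.81, 0.6]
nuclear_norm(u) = 8.01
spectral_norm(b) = 13.95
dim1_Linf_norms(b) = [4.41, 4.5, 4.34, 4.44, 4.42, 3.85, 4.37, 4.48]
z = b + u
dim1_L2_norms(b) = [7.94, 7.92, 7.92, 7.62, 7.22, 6.8, 8.51, 8.02]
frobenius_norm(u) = 2.83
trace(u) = -1.01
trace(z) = 0.74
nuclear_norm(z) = 54.35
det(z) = -488545.25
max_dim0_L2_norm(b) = 9.17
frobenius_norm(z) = 21.99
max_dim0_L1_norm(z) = 23.43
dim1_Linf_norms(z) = [5.01, 4.66, 4.97, 4.6, 4.04, 4.38, 4.58, 4.13]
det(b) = -497424.84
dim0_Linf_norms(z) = [4.34, 4.66, 4.04, 4.6, 4.46, 4.97, 3.81, 5.01]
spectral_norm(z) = 13.67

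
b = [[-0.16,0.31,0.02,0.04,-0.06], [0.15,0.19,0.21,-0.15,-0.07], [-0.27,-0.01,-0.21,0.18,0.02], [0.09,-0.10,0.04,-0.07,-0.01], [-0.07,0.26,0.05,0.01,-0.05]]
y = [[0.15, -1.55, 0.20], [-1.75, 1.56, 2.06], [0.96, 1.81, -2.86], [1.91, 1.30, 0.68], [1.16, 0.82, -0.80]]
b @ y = [[-0.54, 0.77, 0.62], [-0.48, 0.19, -0.23], [0.14, 0.27, 0.63], [0.08, -0.32, -0.34], [-0.46, 0.58, 0.43]]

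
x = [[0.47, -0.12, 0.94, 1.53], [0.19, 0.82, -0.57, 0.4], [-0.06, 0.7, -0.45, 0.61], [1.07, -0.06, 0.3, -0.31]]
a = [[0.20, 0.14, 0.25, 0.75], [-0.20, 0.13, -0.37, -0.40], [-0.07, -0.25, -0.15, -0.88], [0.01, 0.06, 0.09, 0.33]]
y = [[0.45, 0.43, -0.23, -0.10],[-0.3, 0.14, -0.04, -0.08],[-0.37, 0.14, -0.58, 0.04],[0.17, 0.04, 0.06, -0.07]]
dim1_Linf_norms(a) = [0.75, 0.4, 0.88, 0.33]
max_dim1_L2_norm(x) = 1.86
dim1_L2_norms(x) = [1.86, 1.09, 1.03, 1.16]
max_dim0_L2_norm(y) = 0.68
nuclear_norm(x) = 4.49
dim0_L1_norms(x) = [1.79, 1.7, 2.26, 2.85]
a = y @ x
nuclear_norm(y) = 1.72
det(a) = 0.00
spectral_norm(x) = 1.89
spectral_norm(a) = 1.37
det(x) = 0.00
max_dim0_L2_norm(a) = 1.27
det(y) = 0.01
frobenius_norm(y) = 1.05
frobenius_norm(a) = 1.42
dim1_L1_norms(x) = [3.06, 1.98, 1.82, 1.74]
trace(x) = 0.53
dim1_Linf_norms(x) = [1.53, 0.82, 0.7, 1.07]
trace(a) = 0.51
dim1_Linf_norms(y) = [0.45, 0.3, 0.58, 0.17]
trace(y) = -0.06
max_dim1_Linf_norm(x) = 1.53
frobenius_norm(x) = 2.66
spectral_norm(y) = 0.75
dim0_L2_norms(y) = [0.68, 0.48, 0.63, 0.15]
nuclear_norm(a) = 1.83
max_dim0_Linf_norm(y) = 0.58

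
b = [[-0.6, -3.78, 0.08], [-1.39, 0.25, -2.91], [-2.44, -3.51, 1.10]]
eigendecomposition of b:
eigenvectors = [[0.56, 0.83, 0.68], [0.56, -0.56, -0.66], [0.61, -0.07, 0.33]]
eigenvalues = [-4.32, 1.94, 3.12]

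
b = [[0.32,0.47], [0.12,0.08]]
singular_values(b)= [0.58, 0.05]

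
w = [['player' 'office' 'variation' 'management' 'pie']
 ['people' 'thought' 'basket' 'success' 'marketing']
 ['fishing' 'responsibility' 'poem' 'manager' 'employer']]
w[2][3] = 'manager'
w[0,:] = ['player', 'office', 'variation', 'management', 'pie']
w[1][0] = 'people'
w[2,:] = ['fishing', 'responsibility', 'poem', 'manager', 'employer']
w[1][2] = 'basket'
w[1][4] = 'marketing'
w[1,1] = 'thought'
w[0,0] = 'player'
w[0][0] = 'player'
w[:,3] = ['management', 'success', 'manager']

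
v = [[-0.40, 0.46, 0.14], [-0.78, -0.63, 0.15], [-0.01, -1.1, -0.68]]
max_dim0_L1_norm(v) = 2.19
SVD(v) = [[0.28, 0.45, 0.85], [-0.44, 0.84, -0.31], [-0.86, -0.29, 0.43]] @ diag([1.4736316790420063, 0.9211271283447479, 0.2672723104835109]) @ [[0.16,0.91,0.38], [-0.91,-0.01,0.42], [-0.38,0.41,-0.83]]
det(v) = -0.36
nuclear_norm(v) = 2.66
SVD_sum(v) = [[0.07, 0.37, 0.15], [-0.1, -0.59, -0.24], [-0.2, -1.15, -0.47]] + [[-0.38, -0.00, 0.17], [-0.71, -0.01, 0.32], [0.24, 0.00, -0.11]] + [[-0.09, 0.09, -0.19],[0.03, -0.03, 0.07],[-0.04, 0.05, -0.10]]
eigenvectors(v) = [[0.34+0.02j, (0.34-0.02j), 0.27+0.00j], [0.52j, 0.00-0.52j, (-0.26+0j)], [-0.78+0.00j, (-0.78-0j), 0.93+0.00j]]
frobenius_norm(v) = 1.76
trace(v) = -1.71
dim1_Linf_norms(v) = [0.46, 0.78, 1.1]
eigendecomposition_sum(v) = [[-0.13+0.29j, (0.23+0.22j), 0.10-0.02j], [(-0.46-0.16j), (-0.31+0.37j), (0.04+0.15j)], [0.25-0.69j, -0.56-0.47j, -0.23+0.06j]] + [[-0.13-0.29j, 0.23-0.22j, 0.10+0.02j], [(-0.46+0.16j), -0.31-0.37j, 0.04-0.15j], [0.25+0.69j, (-0.56+0.47j), (-0.23-0.06j)]] + [[-0.15+0.00j, 0.01+0.00j, (-0.06+0j)],  [0.14-0.00j, (-0.01-0j), (0.06-0j)],  [(-0.51+0j), 0.02+0.00j, -0.22+0.00j]]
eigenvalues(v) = [(-0.67+0.73j), (-0.67-0.73j), (-0.37+0j)]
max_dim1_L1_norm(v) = 1.79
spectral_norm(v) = 1.47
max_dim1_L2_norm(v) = 1.29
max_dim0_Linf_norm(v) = 1.1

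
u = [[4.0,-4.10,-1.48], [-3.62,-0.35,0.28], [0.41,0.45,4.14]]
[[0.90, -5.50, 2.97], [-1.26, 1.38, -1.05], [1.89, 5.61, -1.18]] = u @ [[0.38, -0.33, 0.30], [0.00, 0.54, -0.33], [0.42, 1.33, -0.28]]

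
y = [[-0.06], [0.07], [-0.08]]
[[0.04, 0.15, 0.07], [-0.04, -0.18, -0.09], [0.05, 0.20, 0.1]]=y @ [[-0.61, -2.55, -1.22]]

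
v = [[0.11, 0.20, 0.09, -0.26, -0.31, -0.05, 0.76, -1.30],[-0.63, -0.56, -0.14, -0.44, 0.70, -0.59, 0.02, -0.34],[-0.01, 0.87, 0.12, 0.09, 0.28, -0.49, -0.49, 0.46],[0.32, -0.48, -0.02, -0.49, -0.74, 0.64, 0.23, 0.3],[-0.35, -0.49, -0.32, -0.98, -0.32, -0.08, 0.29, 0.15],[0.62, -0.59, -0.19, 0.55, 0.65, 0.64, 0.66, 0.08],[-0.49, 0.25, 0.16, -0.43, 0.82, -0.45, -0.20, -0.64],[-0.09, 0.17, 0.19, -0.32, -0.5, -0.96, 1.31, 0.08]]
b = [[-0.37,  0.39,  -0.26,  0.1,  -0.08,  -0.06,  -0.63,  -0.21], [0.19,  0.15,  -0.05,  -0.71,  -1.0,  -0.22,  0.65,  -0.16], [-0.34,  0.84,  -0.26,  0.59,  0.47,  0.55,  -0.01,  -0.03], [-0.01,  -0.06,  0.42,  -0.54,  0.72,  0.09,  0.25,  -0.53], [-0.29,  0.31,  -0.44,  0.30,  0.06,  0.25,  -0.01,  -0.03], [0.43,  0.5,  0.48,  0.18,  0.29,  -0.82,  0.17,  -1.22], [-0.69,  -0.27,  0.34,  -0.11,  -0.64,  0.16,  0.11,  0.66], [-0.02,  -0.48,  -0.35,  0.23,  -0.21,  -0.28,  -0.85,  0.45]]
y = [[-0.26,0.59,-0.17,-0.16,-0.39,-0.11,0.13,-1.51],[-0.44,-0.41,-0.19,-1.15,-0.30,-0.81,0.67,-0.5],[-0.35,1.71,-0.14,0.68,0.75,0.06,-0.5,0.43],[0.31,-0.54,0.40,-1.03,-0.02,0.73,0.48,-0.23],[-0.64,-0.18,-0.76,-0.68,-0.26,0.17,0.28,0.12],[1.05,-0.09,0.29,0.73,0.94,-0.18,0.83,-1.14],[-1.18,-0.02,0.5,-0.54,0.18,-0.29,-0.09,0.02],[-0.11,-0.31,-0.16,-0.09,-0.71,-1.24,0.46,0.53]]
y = v + b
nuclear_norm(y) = 12.08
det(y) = 4.54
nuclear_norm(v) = 9.69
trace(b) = -1.22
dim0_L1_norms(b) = [2.34, 3.0, 2.6, 2.76, 3.47, 2.43, 2.68, 3.29]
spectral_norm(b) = 2.16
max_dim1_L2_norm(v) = 1.75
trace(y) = -1.84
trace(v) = -0.62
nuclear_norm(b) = 8.28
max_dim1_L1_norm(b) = 4.09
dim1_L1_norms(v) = [3.08, 3.42, 2.81, 3.22, 2.98, 3.98, 3.44, 3.62]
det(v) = 0.22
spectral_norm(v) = 2.20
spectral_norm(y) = 2.89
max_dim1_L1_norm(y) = 5.25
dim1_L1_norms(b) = [2.1, 3.13, 3.09, 2.62, 1.69, 4.09, 2.98, 2.87]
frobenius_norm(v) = 4.06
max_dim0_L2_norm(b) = 1.57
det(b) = -0.04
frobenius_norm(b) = 3.54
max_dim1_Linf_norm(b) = 1.22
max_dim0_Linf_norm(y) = 1.71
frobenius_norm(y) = 4.91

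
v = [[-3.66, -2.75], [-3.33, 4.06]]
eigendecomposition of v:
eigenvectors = [[-0.93, 0.30], [-0.36, -0.95]]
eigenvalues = [-4.7, 5.1]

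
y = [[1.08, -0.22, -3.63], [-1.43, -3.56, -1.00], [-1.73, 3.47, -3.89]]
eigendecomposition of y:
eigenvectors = [[(0.93+0j),(-0.4-0.18j),-0.40+0.18j], [-0.16+0.00j,-0.09-0.54j,(-0.09+0.54j)], [(-0.34+0j),-0.71+0.00j,(-0.71-0j)]]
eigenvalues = [(2.46+0j), (-4.41+2.21j), (-4.41-2.21j)]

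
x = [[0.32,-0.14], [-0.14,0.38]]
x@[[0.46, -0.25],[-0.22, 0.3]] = [[0.18, -0.12], [-0.15, 0.15]]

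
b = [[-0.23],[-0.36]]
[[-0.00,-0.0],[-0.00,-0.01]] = b@[[0.01,0.02]]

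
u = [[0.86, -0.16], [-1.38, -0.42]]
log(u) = [[(-0.04+0.3j),-0.06+0.32j], [-0.49+2.73j,(-0.5+2.84j)]]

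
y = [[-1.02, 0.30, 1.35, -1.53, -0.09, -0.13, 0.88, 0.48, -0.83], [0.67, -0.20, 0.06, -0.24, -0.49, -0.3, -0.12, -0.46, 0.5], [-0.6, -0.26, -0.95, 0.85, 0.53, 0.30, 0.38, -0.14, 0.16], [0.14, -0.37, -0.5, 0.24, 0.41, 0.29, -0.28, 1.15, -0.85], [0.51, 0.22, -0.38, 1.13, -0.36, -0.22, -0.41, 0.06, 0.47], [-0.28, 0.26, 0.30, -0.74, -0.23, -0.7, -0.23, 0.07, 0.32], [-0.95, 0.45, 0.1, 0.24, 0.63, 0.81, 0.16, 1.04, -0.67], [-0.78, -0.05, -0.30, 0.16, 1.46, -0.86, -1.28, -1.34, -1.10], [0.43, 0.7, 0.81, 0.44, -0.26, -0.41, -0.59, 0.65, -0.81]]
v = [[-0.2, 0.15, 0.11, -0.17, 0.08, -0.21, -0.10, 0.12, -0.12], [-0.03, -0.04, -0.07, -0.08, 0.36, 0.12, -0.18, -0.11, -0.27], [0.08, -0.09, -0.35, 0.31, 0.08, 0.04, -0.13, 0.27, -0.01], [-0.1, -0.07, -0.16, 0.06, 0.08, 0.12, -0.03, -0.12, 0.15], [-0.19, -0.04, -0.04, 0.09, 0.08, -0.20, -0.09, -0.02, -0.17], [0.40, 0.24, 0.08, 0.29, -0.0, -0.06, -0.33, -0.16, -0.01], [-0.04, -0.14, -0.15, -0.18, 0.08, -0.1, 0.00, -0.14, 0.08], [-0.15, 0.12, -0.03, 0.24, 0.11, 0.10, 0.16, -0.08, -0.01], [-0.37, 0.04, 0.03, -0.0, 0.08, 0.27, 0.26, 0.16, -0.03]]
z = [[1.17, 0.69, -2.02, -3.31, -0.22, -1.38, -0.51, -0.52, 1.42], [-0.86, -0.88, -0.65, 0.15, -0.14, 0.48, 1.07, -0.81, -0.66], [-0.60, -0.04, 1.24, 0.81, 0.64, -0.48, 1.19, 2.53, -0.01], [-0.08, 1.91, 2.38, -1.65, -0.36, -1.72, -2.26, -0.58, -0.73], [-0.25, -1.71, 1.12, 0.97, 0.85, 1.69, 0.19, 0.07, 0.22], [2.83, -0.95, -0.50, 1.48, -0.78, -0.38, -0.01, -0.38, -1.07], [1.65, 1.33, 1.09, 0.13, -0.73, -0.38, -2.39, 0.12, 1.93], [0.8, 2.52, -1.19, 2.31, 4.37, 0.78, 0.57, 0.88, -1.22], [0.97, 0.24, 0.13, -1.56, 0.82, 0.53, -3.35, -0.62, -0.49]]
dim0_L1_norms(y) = [5.38, 2.81, 4.75, 5.57, 4.46, 4.02, 4.33, 5.39, 5.71]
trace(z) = -1.65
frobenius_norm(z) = 12.18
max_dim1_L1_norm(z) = 14.64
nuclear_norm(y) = 13.47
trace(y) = -4.98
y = z @ v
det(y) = -0.01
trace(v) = -0.62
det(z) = -710.83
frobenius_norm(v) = 1.44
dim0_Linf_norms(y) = [1.02, 0.7, 1.35, 1.53, 1.46, 0.86, 1.28, 1.34, 1.1]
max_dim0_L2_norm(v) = 0.64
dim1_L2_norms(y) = [2.65, 1.16, 1.62, 1.69, 1.52, 1.22, 1.94, 2.87, 1.79]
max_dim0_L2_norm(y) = 2.3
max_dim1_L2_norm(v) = 0.67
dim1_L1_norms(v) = [1.26, 1.26, 1.36, 0.89, 0.92, 1.57, 0.91, 1.0, 1.24]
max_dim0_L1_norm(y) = 5.71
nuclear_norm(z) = 30.95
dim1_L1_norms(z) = [11.24, 5.7, 7.54, 11.67, 7.07, 8.38, 9.75, 14.64, 8.71]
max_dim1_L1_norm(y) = 7.33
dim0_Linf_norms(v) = [0.4, 0.24, 0.35, 0.31, 0.36, 0.27, 0.33, 0.27, 0.27]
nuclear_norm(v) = 3.65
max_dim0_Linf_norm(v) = 0.4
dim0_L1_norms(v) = [1.56, 0.93, 1.02, 1.42, 0.95, 1.22, 1.28, 1.18, 0.85]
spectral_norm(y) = 3.26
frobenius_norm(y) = 5.73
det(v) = 0.00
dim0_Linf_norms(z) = [2.83, 2.52, 2.38, 3.31, 4.37, 1.72, 3.35, 2.53, 1.93]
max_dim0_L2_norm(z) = 5.03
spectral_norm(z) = 7.30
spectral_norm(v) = 0.83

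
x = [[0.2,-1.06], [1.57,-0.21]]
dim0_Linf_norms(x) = [1.57, 1.06]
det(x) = 1.62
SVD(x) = [[-0.33, -0.94], [-0.94, 0.33]] @ diag([1.6421944686487233, 0.9878245426894079]) @ [[-0.94, 0.33], [0.33, 0.94]]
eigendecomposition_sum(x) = [[(0.1+0.64j), (-0.53-0j)], [(0.79+0j), (-0.1+0.64j)]] + [[0.10-0.64j, (-0.53+0j)], [0.79-0.00j, (-0.1-0.64j)]]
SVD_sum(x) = [[0.51, -0.18], [1.46, -0.52]] + [[-0.31, -0.88], [0.11, 0.31]]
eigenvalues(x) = [(-0+1.27j), (-0-1.27j)]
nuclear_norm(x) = 2.63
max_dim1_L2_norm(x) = 1.58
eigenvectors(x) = [[0.10+0.63j, (0.1-0.63j)], [0.77+0.00j, 0.77-0.00j]]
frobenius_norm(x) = 1.92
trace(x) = -0.01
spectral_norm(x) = 1.64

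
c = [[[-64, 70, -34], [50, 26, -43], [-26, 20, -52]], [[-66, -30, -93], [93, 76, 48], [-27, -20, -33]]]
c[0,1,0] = 50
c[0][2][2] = -52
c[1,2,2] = -33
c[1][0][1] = -30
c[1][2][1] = -20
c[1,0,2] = -93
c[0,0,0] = -64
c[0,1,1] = 26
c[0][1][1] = 26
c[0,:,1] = [70, 26, 20]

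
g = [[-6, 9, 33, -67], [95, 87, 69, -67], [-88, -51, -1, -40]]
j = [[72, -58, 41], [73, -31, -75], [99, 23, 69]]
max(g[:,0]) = 95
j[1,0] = 73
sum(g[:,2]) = 101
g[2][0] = -88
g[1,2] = 69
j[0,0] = 72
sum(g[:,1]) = 45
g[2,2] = -1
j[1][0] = 73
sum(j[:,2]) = 35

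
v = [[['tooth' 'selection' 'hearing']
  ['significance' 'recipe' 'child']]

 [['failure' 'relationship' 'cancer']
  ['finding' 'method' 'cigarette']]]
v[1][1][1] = 'method'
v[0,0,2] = 'hearing'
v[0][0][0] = 'tooth'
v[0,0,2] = 'hearing'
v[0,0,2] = 'hearing'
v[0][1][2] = 'child'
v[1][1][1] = 'method'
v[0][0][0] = 'tooth'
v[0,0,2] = 'hearing'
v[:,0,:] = [['tooth', 'selection', 'hearing'], ['failure', 'relationship', 'cancer']]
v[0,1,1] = 'recipe'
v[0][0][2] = 'hearing'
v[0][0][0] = 'tooth'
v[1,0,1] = 'relationship'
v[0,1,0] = 'significance'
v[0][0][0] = 'tooth'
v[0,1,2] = 'child'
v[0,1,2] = 'child'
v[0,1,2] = 'child'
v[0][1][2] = 'child'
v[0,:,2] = ['hearing', 'child']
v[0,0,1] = 'selection'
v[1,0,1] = 'relationship'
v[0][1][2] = 'child'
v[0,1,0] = 'significance'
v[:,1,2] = ['child', 'cigarette']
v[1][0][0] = 'failure'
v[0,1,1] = 'recipe'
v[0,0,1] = 'selection'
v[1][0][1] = 'relationship'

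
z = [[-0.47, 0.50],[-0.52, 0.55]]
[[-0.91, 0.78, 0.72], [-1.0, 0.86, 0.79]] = z@[[0.87, -1.48, 0.21], [-1.00, 0.17, 1.63]]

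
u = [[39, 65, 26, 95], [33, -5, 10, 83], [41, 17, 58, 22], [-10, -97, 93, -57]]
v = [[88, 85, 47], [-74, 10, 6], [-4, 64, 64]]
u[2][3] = 22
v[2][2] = 64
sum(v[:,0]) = 10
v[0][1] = 85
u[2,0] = 41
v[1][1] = 10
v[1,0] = -74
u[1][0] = 33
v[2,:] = [-4, 64, 64]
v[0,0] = 88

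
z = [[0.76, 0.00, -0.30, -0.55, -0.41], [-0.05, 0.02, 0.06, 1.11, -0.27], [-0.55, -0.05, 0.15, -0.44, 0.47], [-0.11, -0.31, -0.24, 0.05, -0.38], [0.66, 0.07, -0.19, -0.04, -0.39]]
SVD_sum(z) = [[0.80, 0.02, -0.3, -0.38, -0.47], [-0.26, -0.01, 0.1, 0.12, 0.15], [-0.40, -0.01, 0.15, 0.19, 0.23], [0.10, 0.00, -0.04, -0.05, -0.06], [0.57, 0.01, -0.21, -0.27, -0.34]] + [[-0.03,  -0.0,  0.01,  -0.17,  0.07],[0.2,  0.01,  -0.04,  0.99,  -0.43],[-0.12,  -0.01,  0.03,  -0.62,  0.27],[0.03,  0.0,  -0.01,  0.16,  -0.07],[0.04,  0.00,  -0.01,  0.22,  -0.10]] + [[-0.01, -0.01, -0.01, -0.0, -0.01], [0.01, 0.01, 0.01, 0.0, 0.01], [-0.03, -0.04, -0.02, -0.01, -0.03], [-0.24, -0.31, -0.2, -0.07, -0.25], [0.04, 0.05, 0.03, 0.01, 0.04]] + [[-0.00, 0.0, -0.0, -0.00, -0.0],[-0.00, 0.00, -0.0, -0.00, -0.0],[-0.00, 0.00, -0.0, -0.0, -0.0],[-0.00, 0.00, -0.00, -0.0, -0.0],[-0.00, 0.0, -0.0, -0.0, -0.0]] + [[-0.00, -0.0, 0.0, -0.0, -0.0],[-0.00, -0.00, 0.0, -0.0, -0.0],[-0.00, -0.0, 0.00, -0.0, -0.0],[0.0, 0.0, -0.0, 0.00, 0.00],[0.0, 0.00, -0.0, 0.00, 0.0]]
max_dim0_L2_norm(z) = 1.32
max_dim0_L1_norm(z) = 2.19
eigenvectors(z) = [[(0.72+0j), -0.17+0.14j, -0.17-0.14j, -0.32+0.00j, -0.09+0.00j], [-0.45+0.00j, (0.76+0j), 0.76-0.00j, 0.72+0.00j, (0.01+0j)], [(-0.21+0j), -0.47-0.07j, (-0.47+0.07j), (-0.61+0j), 0.83+0.00j], [-0.11+0.00j, (0.02+0.35j), 0.02-0.35j, (-0.03+0j), -0.18+0.00j], [0.46+0.00j, (0.16+0.05j), 0.16-0.05j, (-0.11+0j), -0.53+0.00j]]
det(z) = -0.00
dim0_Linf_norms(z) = [0.76, 0.31, 0.3, 1.11, 0.47]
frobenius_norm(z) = 2.03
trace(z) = 0.59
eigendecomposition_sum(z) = [[0.86+0.00j, 0.14+0.00j, -0.20-0.00j, (-0.35+0j), -0.34+0.00j], [(-0.54+0j), (-0.09-0j), 0.13+0.00j, (0.22-0j), (0.21-0j)], [(-0.26+0j), -0.04-0.00j, (0.06+0j), 0.10-0.00j, 0.10-0.00j], [-0.13+0.00j, -0.02-0.00j, 0.03+0.00j, 0.05-0.00j, 0.05-0.00j], [0.55+0.00j, (0.09+0j), (-0.13-0j), -0.22+0.00j, -0.22+0.00j]] + [[-0.05+0.05j, -0.07-0.06j, (-0.05-0.07j), (-0.1+0.08j), -0.03-0.15j],[0.25-0.00j, 0.05+0.32j, -0.04+0.29j, 0.45+0.03j, (-0.25+0.45j)],[(-0.15-0.02j), -0.00-0.20j, (0.05-0.17j), (-0.27-0.06j), (0.2-0.25j)],[0.01+0.11j, (-0.14+0.03j), -0.13-0.01j, -0.00+0.20j, -0.21-0.10j],[(0.05+0.02j), (-0.01+0.07j), (-0.03+0.06j), 0.09+0.04j, -0.08+0.08j]] + [[(-0.05-0.05j), -0.07+0.06j, -0.05+0.07j, (-0.1-0.08j), (-0.03+0.15j)], [(0.25+0j), 0.05-0.32j, -0.04-0.29j, (0.45-0.03j), -0.25-0.45j], [-0.15+0.02j, -0.00+0.20j, 0.05+0.17j, (-0.27+0.06j), 0.20+0.25j], [(0.01-0.11j), -0.14-0.03j, (-0.13+0.01j), -0.00-0.20j, (-0.21+0.1j)], [0.05-0.02j, -0.01-0.07j, (-0.03-0.06j), (0.09-0.04j), -0.08-0.08j]] + [[0.00+0.00j, -0.00+0.00j, -0.01-0.00j, -0.00+0.00j, -0.01-0.00j],[(-0.01-0j), -0j, (0.02+0j), 0.00-0.00j, 0.03+0.00j],[(0.01+0j), -0.00+0.00j, -0.02-0.00j, -0.00+0.00j, -0.02-0.00j],[0j, -0.00+0.00j, (-0-0j), -0.00+0.00j, -0.00-0.00j],[0j, -0.00+0.00j, (-0-0j), (-0+0j), (-0-0j)]] + [[(-0+0j), (-0-0j), (-0+0j), 0j, 0.00-0.00j],[-0j, 0.00+0.00j, -0j, (-0-0j), (-0+0j)],[0.00-0.00j, 0j, -0j, (-0-0j), -0.00+0.00j],[-0.00+0.00j, -0.00-0.00j, (-0+0j), 0.00+0.00j, -0j],[(-0+0j), (-0-0j), (-0+0j), 0j, 0.00-0.00j]]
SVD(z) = [[-0.73, 0.14, 0.04, -0.08, -0.66], [0.23, -0.82, -0.04, -0.35, -0.39], [0.36, 0.51, 0.12, -0.75, -0.19], [-0.09, -0.14, 0.98, -0.02, 0.14], [-0.52, -0.18, -0.17, -0.56, 0.59]] @ diag([1.436138720810359, 1.3404752615737234, 0.5247036343933057, 0.004169582240455041, 0.0005986120937464362]) @ [[-0.77, -0.01, 0.28, 0.36, 0.45], [-0.18, -0.01, 0.04, -0.90, 0.39], [-0.48, -0.61, -0.38, -0.13, -0.49], [0.39, -0.79, 0.22, 0.12, 0.41], [0.05, 0.07, -0.85, 0.17, 0.49]]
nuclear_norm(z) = 3.31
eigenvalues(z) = [(0.67+0j), (-0.03+0.47j), (-0.03-0.47j), (-0.01+0j), 0j]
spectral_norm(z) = 1.44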